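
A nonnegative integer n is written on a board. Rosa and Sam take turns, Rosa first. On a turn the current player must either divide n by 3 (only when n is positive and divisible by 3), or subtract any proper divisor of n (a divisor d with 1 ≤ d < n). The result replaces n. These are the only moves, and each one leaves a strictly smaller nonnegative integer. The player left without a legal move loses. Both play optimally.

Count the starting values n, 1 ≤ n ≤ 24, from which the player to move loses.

10

Positions with no move are L. A position that does have a move is losing for the player to move precisely when every available move leads to a winning position for the opponent. Fill in the labels:
n=0: no move → L
n=1: no move → L
n=2: can move to 1, which is L ⇒ W
n=3: can move to 1, which is L ⇒ W
n=4: moves to 2(W), 3(W); every one is W ⇒ L
n=5: can move to 4, which is L ⇒ W
n=6: can move to 4, which is L ⇒ W
n=7: the only move is to 6(W), a W ⇒ L
n=8: can move to 4, which is L ⇒ W
n=9: moves to 3(W), 6(W), 8(W); every one is W ⇒ L
n=10: can move to 9, which is L ⇒ W
n=11: the only move is to 10(W), a W ⇒ L
n=12: can move to 4, which is L ⇒ W
n=13: the only move is to 12(W), a W ⇒ L
n=14: can move to 7, which is L ⇒ W
n=15: moves to 5(W), 10(W), 12(W), 14(W); every one is W ⇒ L
n=16: can move to 15, which is L ⇒ W
n=17: the only move is to 16(W), a W ⇒ L
n=18: can move to 9, which is L ⇒ W
n=19: the only move is to 18(W), a W ⇒ L
n=20: can move to 15, which is L ⇒ W
n=21: can move to 7, which is L ⇒ W
n=22: can move to 11, which is L ⇒ W
n=23: the only move is to 22(W), a W ⇒ L
n=24: can move to 23, which is L ⇒ W
L entries with 1 ≤ n ≤ 24 (n=0 is outside the asked range and is not counted): n = 1, 4, 7, 9, 11, 13, 15, 17, 19, 23; that makes 10.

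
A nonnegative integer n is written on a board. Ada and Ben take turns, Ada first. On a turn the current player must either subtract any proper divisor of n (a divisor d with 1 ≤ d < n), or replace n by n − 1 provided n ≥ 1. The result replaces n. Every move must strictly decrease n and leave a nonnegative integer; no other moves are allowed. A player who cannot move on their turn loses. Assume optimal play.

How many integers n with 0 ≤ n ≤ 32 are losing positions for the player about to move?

16

Label each position W (a win for the player to move) or L (a loss). A position with no legal move is L; any other position is W exactly when some move reaches an L, and L when every move reaches a W.
n=0: no move → L
n=1: →0(L), so W
n=2: →1(W) only, which is W, so L
n=3: →2(L), so W
n=4: →2(L), so W
n=5: →4(W) only, which is W, so L
n=6: →5(L), so W
n=7: →6(W) only, which is W, so L
n=8: →7(L), so W
n=9: →6(W), 8(W) — all W, so L
n=10: →5(L), so W
n=11: →10(W) only, which is W, so L
n=12: →9(L), so W
n=13: →12(W) only, which is W, so L
n=14: →7(L), so W
n=15: →10(W), 12(W), 14(W) — all W, so L
n=16: →15(L), so W
n=17: →16(W) only, which is W, so L
n=18: →9(L), so W
n=19: →18(W) only, which is W, so L
n=20: →15(L), so W
n=21: →14(W), 18(W), 20(W) — all W, so L
n=22: →11(L), so W
n=23: →22(W) only, which is W, so L
n=24: →21(L), so W
n=25: →20(W), 24(W) — all W, so L
n=26: →13(L), so W
n=27: →18(W), 24(W), 26(W) — all W, so L
n=28: →21(L), so W
n=29: →28(W) only, which is W, so L
n=30: →15(L), so W
n=31: →30(W) only, which is W, so L
n=32: →31(L), so W
L entries with 0 ≤ n ≤ 32: n = 0, 2, 5, 7, 9, 11, 13, 15, 17, 19, 21, 23, 25, 27, 29, 31; that makes 16.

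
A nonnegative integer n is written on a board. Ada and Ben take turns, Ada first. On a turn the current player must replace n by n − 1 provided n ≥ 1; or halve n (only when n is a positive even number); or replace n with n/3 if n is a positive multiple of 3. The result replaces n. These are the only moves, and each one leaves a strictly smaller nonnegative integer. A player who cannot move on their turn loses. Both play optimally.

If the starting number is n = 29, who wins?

Ada wins.

Compute win/loss labels from the base case upward. A position with no move is L. Any other position is W if it can reach an L in one move, else L.
n=0: no move → L
n=1: W (go to 0, an L position)
n=2: L (sole option 1(W) is W)
n=3: W (go to 2, an L position)
n=4: W (go to 2, an L position)
n=5: L (sole option 4(W) is W)
n=6: W (go to 2, an L position)
n=7: L (sole option 6(W) is W)
n=8: W (go to 7, an L position)
n=9: L (options 3(W), 8(W) are all W)
n=10: W (go to 5, an L position)
n=11: L (sole option 10(W) is W)
n=12: W (go to 11, an L position)
n=13: L (sole option 12(W) is W)
n=14: W (go to 7, an L position)
n=15: W (go to 5, an L position)
n=16: L (options 8(W), 15(W) are all W)
n=17: W (go to 16, an L position)
n=18: W (go to 9, an L position)
n=19: L (sole option 18(W) is W)
n=20: W (go to 19, an L position)
n=21: W (go to 7, an L position)
n=22: W (go to 11, an L position)
n=23: L (sole option 22(W) is W)
n=24: W (go to 23, an L position)
n=25: L (sole option 24(W) is W)
n=26: W (go to 13, an L position)
n=27: W (go to 9, an L position)
n=28: L (options 14(W), 27(W) are all W)
n=29: W (go to 28, an L position)
The starting position 29 is W: Ada should move to 28, handing over an L position.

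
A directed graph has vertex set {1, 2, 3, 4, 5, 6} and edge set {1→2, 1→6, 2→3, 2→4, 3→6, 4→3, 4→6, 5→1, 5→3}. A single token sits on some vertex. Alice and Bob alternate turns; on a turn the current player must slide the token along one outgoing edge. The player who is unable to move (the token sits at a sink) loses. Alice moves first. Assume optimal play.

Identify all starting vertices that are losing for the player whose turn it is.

2, 5, 6

Work bottom-up. With no move the player to move loses. Otherwise the position is W if at least one move leads to an L position for the opponent, and L if every move leads to a W.
Every edge goes from a vertex to one that appears earlier in the order 6, 3, 4, 2, 1, 5, so processing vertices in that order labels each vertex after all of its successors.
6: no outgoing edge → L
3: W (go to 6, an L position)
4: W (go to 6, an L position)
2: L (options 4(W), 3(W) are all W)
1: W (go to 2, an L position)
5: L (options 1(W), 3(W) are all W)
Reading off the rows marked L gives the requested list; there are 3 such vertices.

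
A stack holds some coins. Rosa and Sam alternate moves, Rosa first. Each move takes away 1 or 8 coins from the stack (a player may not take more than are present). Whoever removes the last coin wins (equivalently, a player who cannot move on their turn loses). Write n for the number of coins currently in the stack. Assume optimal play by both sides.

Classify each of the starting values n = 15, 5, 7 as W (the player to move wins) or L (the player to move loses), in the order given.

15: L, 5: W, 7: W

Use the standard recursion: the mover loses at a terminal position; elsewhere, the mover wins exactly when some move hands the opponent an L position.
n=0: no move → L
n=1: →0(L), so W
n=2: →1(W) only, which is W, so L
n=3: →2(L), so W
n=4: →3(W) only, which is W, so L
n=5: →4(L), so W
n=6: →5(W) only, which is W, so L
n=7: →6(L), so W
n=8: →0(L), so W
n=9: →8(W), 1(W) — all W, so L
n=10: →9(L), so W
n=11: →10(W), 3(W) — all W, so L
n=12: →11(L), so W
n=13: →12(W), 5(W) — all W, so L
n=14: →13(L), so W
n=15: →14(W), 7(W) — all W, so L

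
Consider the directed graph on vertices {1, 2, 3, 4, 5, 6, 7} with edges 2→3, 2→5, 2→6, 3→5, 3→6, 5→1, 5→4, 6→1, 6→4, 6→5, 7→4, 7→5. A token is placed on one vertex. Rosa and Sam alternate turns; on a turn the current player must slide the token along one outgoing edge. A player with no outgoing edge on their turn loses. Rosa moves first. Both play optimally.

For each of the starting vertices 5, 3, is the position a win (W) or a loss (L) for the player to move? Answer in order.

5: W, 3: L

Classify positions by backward induction: terminal positions (no move available) are L. From any other position, the mover wins iff some move reaches an L.
Every edge goes from a vertex to one that appears earlier in the order 4, 1, 5, 6, 3, 7, 2, so processing vertices in that order labels each vertex after all of its successors.
4: no outgoing edge → L
1: no outgoing edge → L
5: →1(L), so W
6: →1(L), so W
3: →6(W), 5(W) — all W, so L
7: →4(L), so W
2: →3(L), so W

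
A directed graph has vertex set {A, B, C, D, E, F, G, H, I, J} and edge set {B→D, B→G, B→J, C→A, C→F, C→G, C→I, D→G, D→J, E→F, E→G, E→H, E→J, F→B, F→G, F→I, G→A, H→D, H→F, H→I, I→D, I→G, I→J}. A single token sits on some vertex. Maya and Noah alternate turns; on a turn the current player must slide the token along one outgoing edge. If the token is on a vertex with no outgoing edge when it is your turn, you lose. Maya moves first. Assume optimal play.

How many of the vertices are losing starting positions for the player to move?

3

Label each position W (a win for the player to move) or L (a loss). A position with no legal move is L; any other position is W exactly when some move reaches an L, and L when every move reaches a W.
Every edge goes from a vertex to one that appears earlier in the order J, A, G, D, I, B, F, C, H, E, so processing vertices in that order labels each vertex after all of its successors.
J: no outgoing edge → L
A: no outgoing edge → L
G: can move to A, which is L ⇒ W
D: can move to J, which is L ⇒ W
I: can move to J, which is L ⇒ W
B: can move to J, which is L ⇒ W
F: moves to B(W), I(W), G(W); every one is W ⇒ L
C: can move to F, which is L ⇒ W
H: can move to F, which is L ⇒ W
E: can move to F, which is L ⇒ W
The L vertices are A, F, J; that is 3 in all.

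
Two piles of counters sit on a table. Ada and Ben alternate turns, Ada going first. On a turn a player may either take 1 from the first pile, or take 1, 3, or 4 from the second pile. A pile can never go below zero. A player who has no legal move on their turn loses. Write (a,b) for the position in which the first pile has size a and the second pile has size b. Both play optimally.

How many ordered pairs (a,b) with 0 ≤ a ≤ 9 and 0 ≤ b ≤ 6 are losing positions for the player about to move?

Classify positions by backward induction: terminal positions (no move available) are L. From any other position, the mover wins iff some move reaches an L.
Every move lowers a or b (never raises either), so fill the grid row by row in increasing a, and left to right within a row: each cell's successors are then already labelled.
      b=0  b=1  b=2  b=3  b=4  b=5  b=6
a=0:    L    W    L    W    W    W    W
a=1:    W    L    W    L    W    W    W
a=2:    L    W    L    W    W    W    W
a=3:    W    L    W    L    W    W    W
a=4:    L    W    L    W    W    W    W
a=5:    W    L    W    L    W    W    W
a=6:    L    W    L    W    W    W    W
a=7:    W    L    W    L    W    W    W
a=8:    L    W    L    W    W    W    W
a=9:    W    L    W    L    W    W    W
Cells with no legal move (terminal, hence L): (0,0).
The remaining L cells, each justified by listing all of its moves:
(0,2): only reaches (0,1)(W), which is W → L
(1,1): only reaches (0,1)(W), (1,0)(W), all W → L
(1,3): only reaches (0,3)(W), (1,2)(W), (1,0)(W), all W → L
(2,0): only reaches (1,0)(W), which is W → L
(2,2): only reaches (1,2)(W), (2,1)(W), all W → L
(3,1): only reaches (2,1)(W), (3,0)(W), all W → L
(3,3): only reaches (2,3)(W), (3,2)(W), (3,0)(W), all W → L
(4,0): only reaches (3,0)(W), which is W → L
(4,2): only reaches (3,2)(W), (4,1)(W), all W → L
(5,1): only reaches (4,1)(W), (5,0)(W), all W → L
(5,3): only reaches (4,3)(W), (5,2)(W), (5,0)(W), all W → L
(6,0): only reaches (5,0)(W), which is W → L
(6,2): only reaches (5,2)(W), (6,1)(W), all W → L
(7,1): only reaches (6,1)(W), (7,0)(W), all W → L
(7,3): only reaches (6,3)(W), (7,2)(W), (7,0)(W), all W → L
(8,0): only reaches (7,0)(W), which is W → L
(8,2): only reaches (7,2)(W), (8,1)(W), all W → L
(9,1): only reaches (8,1)(W), (9,0)(W), all W → L
(9,3): only reaches (8,3)(W), (9,2)(W), (9,0)(W), all W → L
Every other cell has at least one move into one of the L cells above, so it is W.
L cells per row: a=0: 2, a=1: 2, a=2: 2, a=3: 2, a=4: 2, a=5: 2, a=6: 2, a=7: 2, a=8: 2, a=9: 2; total 20.

20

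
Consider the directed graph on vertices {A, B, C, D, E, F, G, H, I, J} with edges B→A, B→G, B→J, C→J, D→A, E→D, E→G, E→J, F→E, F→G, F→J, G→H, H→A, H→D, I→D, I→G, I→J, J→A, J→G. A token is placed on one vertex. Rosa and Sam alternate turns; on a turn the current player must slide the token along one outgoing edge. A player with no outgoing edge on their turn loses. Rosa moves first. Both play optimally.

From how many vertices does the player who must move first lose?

3

Positions with no move are L. A position that does have a move is losing for the player to move precisely when every available move leads to a winning position for the opponent. Fill in the labels:
Every edge goes from a vertex to one that appears earlier in the order A, D, H, G, J, E, F, B, I, C, so processing vertices in that order labels each vertex after all of its successors.
A: no outgoing edge → L
D: W (go to A, an L position)
H: W (go to A, an L position)
G: L (sole option H(W) is W)
J: W (go to G, an L position)
E: W (go to G, an L position)
F: W (go to G, an L position)
B: W (go to G, an L position)
I: W (go to G, an L position)
C: L (sole option J(W) is W)
The L vertices are A, C, G; that is 3 in all.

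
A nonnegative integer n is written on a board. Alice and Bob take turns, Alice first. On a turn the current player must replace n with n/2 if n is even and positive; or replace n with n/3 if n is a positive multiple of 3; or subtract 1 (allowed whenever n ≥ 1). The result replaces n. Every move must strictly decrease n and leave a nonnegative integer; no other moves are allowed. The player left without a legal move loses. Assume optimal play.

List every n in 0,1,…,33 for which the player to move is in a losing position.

0, 2, 5, 7, 9, 11, 13, 16, 19, 23, 25, 28, 30

Classify positions by backward induction: terminal positions (no move available) are L. From any other position, the mover wins iff some move reaches an L.
n=0: no move → L
n=1: W (go to 0, an L position)
n=2: L (sole option 1(W) is W)
n=3: W (go to 2, an L position)
n=4: W (go to 2, an L position)
n=5: L (sole option 4(W) is W)
n=6: W (go to 2, an L position)
n=7: L (sole option 6(W) is W)
n=8: W (go to 7, an L position)
n=9: L (options 3(W), 8(W) are all W)
n=10: W (go to 5, an L position)
n=11: L (sole option 10(W) is W)
n=12: W (go to 11, an L position)
n=13: L (sole option 12(W) is W)
n=14: W (go to 7, an L position)
n=15: W (go to 5, an L position)
n=16: L (options 8(W), 15(W) are all W)
n=17: W (go to 16, an L position)
n=18: W (go to 9, an L position)
n=19: L (sole option 18(W) is W)
n=20: W (go to 19, an L position)
n=21: W (go to 7, an L position)
n=22: W (go to 11, an L position)
n=23: L (sole option 22(W) is W)
n=24: W (go to 23, an L position)
n=25: L (sole option 24(W) is W)
n=26: W (go to 13, an L position)
n=27: W (go to 9, an L position)
n=28: L (options 14(W), 27(W) are all W)
n=29: W (go to 28, an L position)
n=30: L (options 10(W), 15(W), 29(W) are all W)
n=31: W (go to 30, an L position)
n=32: W (go to 16, an L position)
n=33: W (go to 11, an L position)
The losing starting values of n are exactly the entries labelled L in this table (13 of them).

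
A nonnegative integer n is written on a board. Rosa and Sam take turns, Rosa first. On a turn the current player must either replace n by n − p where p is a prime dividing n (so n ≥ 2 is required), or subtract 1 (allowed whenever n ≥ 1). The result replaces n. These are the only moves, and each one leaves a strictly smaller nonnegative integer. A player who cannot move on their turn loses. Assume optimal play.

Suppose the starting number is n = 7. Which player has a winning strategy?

Use the standard recursion: the mover loses at a terminal position; elsewhere, the mover wins exactly when some move hands the opponent an L position.
n=0: no move → L
n=1: can move to 0, which is L ⇒ W
n=2: can move to 0, which is L ⇒ W
n=3: can move to 0, which is L ⇒ W
n=4: moves to 2(W), 3(W); every one is W ⇒ L
n=5: can move to 0, which is L ⇒ W
n=6: can move to 4, which is L ⇒ W
n=7: can move to 0, which is L ⇒ W
The starting position 7 is W: Rosa should move to 0, handing over an L position.

Rosa wins.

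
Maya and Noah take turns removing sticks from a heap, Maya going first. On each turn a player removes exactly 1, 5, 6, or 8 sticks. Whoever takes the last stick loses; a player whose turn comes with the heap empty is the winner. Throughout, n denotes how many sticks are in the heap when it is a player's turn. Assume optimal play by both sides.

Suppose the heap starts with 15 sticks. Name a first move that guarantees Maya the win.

Use the standard recursion: the mover wins at a terminal position; elsewhere, the mover wins exactly when some move hands the opponent an L position.
n=0: no move; the opponent has just taken the last stick and therefore loses → W
n=1: only reaches 0(W), which is W → L
n=2: reaches L-position 1 → W
n=3: only reaches 2(W), which is W → L
n=4: reaches L-position 3 → W
n=5: only reaches 4(W), 0(W), all W → L
n=6: reaches L-position 5 → W
n=7: reaches L-position 1 → W
n=8: reaches L-position 3 → W
n=9: reaches L-position 3 → W
n=10: reaches L-position 5 → W
n=11: reaches L-position 5 → W
n=12: only reaches 11(W), 7(W), 6(W), 4(W), all W → L
n=13: reaches L-position 12 → W
n=14: only reaches 13(W), 9(W), 8(W), 6(W), all W → L
n=15: reaches L-position 14 → W
From 15, the L positions reachable in one move are: 14.

Remove 1, leaving 14.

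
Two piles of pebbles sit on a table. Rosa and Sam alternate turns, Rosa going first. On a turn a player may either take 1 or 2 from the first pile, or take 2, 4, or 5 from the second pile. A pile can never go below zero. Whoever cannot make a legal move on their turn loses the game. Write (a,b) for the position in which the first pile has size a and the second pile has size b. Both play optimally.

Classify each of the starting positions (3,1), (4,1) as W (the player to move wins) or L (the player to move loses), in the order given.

Use the standard recursion: the mover loses at a terminal position; elsewhere, the mover wins exactly when some move hands the opponent an L position.
No move ever increases a pile, so every position that can arise here has a ≤ 4 and b ≤ 1; it is enough to label the cells with 0 ≤ a ≤ 4 and 0 ≤ b ≤ 1.
Every move lowers a or b (never raises either), so fill the grid row by row in increasing a, and left to right within a row: each cell's successors are then already labelled.
      b=0  b=1
a=0:    L    L
a=1:    W    W
a=2:    W    W
a=3:    L    L
a=4:    W    W
Cells with no legal move (terminal, hence L): (0,0), (0,1).
The remaining L cells, each justified by listing all of its moves:
(3,0): moves to (2,0)(W), (1,0)(W); every one is W ⇒ L
(3,1): moves to (2,1)(W), (1,1)(W); every one is W ⇒ L
Every other cell has at least one move into one of the L cells above, so it is W.
(3,1): one of the L cells justified above, so L
(4,1): the move to (3,1) reaches an L cell, so W

(3,1): L, (4,1): W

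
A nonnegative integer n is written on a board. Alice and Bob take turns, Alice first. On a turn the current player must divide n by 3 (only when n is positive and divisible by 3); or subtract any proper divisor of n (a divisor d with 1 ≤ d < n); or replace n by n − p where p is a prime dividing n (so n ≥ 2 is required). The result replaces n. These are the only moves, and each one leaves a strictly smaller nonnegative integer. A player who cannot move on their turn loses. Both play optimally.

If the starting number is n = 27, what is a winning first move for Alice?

Use the standard recursion: the mover loses at a terminal position; elsewhere, the mover wins exactly when some move hands the opponent an L position.
n=0: no move → L
n=1: no move → L
n=2: can move to 0, which is L ⇒ W
n=3: can move to 0, which is L ⇒ W
n=4: moves to 2(W), 3(W); every one is W ⇒ L
n=5: can move to 0, which is L ⇒ W
n=6: can move to 4, which is L ⇒ W
n=7: can move to 0, which is L ⇒ W
n=8: can move to 4, which is L ⇒ W
n=9: moves to 3(W), 6(W), 8(W); every one is W ⇒ L
n=10: can move to 9, which is L ⇒ W
n=11: can move to 0, which is L ⇒ W
n=12: can move to 4, which is L ⇒ W
n=13: can move to 0, which is L ⇒ W
n=14: moves to 7(W), 12(W), 13(W); every one is W ⇒ L
n=15: can move to 14, which is L ⇒ W
n=16: can move to 14, which is L ⇒ W
n=17: can move to 0, which is L ⇒ W
n=18: can move to 9, which is L ⇒ W
n=19: can move to 0, which is L ⇒ W
n=20: moves to 10(W), 15(W), 16(W), 18(W), 19(W); every one is W ⇒ L
n=21: can move to 14, which is L ⇒ W
n=22: can move to 20, which is L ⇒ W
n=23: can move to 0, which is L ⇒ W
n=24: can move to 20, which is L ⇒ W
n=25: can move to 20, which is L ⇒ W
n=26: moves to 13(W), 24(W), 25(W); every one is W ⇒ L
n=27: can move to 9, which is L ⇒ W
From 27, the L positions reachable in one move are: 9, 26. Any move reaching one of these is winning.

Move to 9.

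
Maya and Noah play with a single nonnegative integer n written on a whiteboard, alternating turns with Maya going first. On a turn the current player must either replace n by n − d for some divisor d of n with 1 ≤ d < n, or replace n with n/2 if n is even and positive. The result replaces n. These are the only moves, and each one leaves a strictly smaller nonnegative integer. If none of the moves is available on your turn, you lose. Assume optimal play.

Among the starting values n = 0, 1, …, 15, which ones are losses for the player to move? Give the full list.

Build the W/L table. Terminal = L. A non-terminal position is W if it has a move to some L; otherwise it is L.
n=0: no move → L
n=1: no move → L
n=2: W (go to 1, an L position)
n=3: L (sole option 2(W) is W)
n=4: W (go to 3, an L position)
n=5: L (sole option 4(W) is W)
n=6: W (go to 3, an L position)
n=7: L (sole option 6(W) is W)
n=8: W (go to 7, an L position)
n=9: L (options 6(W), 8(W) are all W)
n=10: W (go to 5, an L position)
n=11: L (sole option 10(W) is W)
n=12: W (go to 9, an L position)
n=13: L (sole option 12(W) is W)
n=14: W (go to 7, an L position)
n=15: L (options 10(W), 12(W), 14(W) are all W)
Reading off the rows marked L gives the requested list; there are 9 such values of n.

0, 1, 3, 5, 7, 9, 11, 13, 15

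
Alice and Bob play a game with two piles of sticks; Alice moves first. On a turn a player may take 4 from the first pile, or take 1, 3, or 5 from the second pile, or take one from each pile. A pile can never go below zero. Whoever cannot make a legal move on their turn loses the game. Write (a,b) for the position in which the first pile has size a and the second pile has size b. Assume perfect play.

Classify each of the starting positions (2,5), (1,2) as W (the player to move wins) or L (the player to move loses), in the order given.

(2,5): W, (1,2): L

Classify positions by backward induction: terminal positions (no move available) are L. From any other position, the mover wins iff some move reaches an L.
No move ever increases a pile, so every position that can arise here has a ≤ 2 and b ≤ 5; it is enough to label the cells with 0 ≤ a ≤ 2 and 0 ≤ b ≤ 5.
Every move lowers a or b (never raises either), so fill the grid row by row in increasing a, and left to right within a row: each cell's successors are then already labelled.
      b=0  b=1  b=2  b=3  b=4  b=5
a=0:    L    W    L    W    L    W
a=1:    L    W    L    W    L    W
a=2:    L    W    L    W    L    W
Cells with no legal move (terminal, hence L): (0,0), (1,0), (2,0).
The remaining L cells, each justified by listing all of its moves:
(0,2): only reaches (0,1)(W), which is W → L
(0,4): only reaches (0,3)(W), (0,1)(W), all W → L
(1,2): only reaches (1,1)(W), (0,1)(W), all W → L
(1,4): only reaches (1,3)(W), (1,1)(W), (0,3)(W), all W → L
(2,2): only reaches (2,1)(W), (1,1)(W), all W → L
(2,4): only reaches (2,3)(W), (2,1)(W), (1,3)(W), all W → L
Every other cell has at least one move into one of the L cells above, so it is W.
(2,5): the move to (2,4) reaches an L cell, so W
(1,2): one of the L cells justified above, so L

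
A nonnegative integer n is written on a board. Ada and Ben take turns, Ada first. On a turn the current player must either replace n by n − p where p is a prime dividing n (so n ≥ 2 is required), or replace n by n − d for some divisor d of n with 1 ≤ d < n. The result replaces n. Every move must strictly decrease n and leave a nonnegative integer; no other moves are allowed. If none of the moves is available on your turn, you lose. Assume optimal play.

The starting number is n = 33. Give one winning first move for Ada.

Move to 32.

Work bottom-up. With no move the player to move loses. Otherwise the position is W if at least one move leads to an L position for the opponent, and L if every move leads to a W.
n=0: no move → L
n=1: no move → L
n=2: can move to 0, which is L ⇒ W
n=3: can move to 0, which is L ⇒ W
n=4: moves to 2(W), 3(W); every one is W ⇒ L
n=5: can move to 0, which is L ⇒ W
n=6: can move to 4, which is L ⇒ W
n=7: can move to 0, which is L ⇒ W
n=8: can move to 4, which is L ⇒ W
n=9: moves to 6(W), 8(W); every one is W ⇒ L
n=10: can move to 9, which is L ⇒ W
n=11: can move to 0, which is L ⇒ W
n=12: can move to 9, which is L ⇒ W
n=13: can move to 0, which is L ⇒ W
n=14: moves to 7(W), 12(W), 13(W); every one is W ⇒ L
n=15: can move to 14, which is L ⇒ W
n=16: can move to 14, which is L ⇒ W
n=17: can move to 0, which is L ⇒ W
n=18: can move to 9, which is L ⇒ W
n=19: can move to 0, which is L ⇒ W
n=20: moves to 10(W), 15(W), 16(W), 18(W), 19(W); every one is W ⇒ L
n=21: can move to 14, which is L ⇒ W
n=22: can move to 20, which is L ⇒ W
n=23: can move to 0, which is L ⇒ W
n=24: can move to 20, which is L ⇒ W
n=25: can move to 20, which is L ⇒ W
n=26: moves to 13(W), 24(W), 25(W); every one is W ⇒ L
n=27: can move to 26, which is L ⇒ W
n=28: can move to 14, which is L ⇒ W
n=29: can move to 0, which is L ⇒ W
n=30: can move to 20, which is L ⇒ W
n=31: can move to 0, which is L ⇒ W
n=32: moves to 16(W), 24(W), 28(W), 30(W), 31(W); every one is W ⇒ L
n=33: can move to 32, which is L ⇒ W
From 33, the L positions reachable in one move are: 32.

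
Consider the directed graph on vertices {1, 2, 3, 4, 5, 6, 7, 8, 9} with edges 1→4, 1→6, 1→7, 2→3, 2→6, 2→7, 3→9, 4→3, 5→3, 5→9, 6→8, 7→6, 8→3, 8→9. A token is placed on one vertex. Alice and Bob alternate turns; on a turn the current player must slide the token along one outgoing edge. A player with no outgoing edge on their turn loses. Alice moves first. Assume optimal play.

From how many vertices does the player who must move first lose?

Classify positions by backward induction: terminal positions (no move available) are L. From any other position, the mover wins iff some move reaches an L.
Every edge goes from a vertex to one that appears earlier in the order 9, 3, 8, 5, 4, 6, 7, 1, 2, so processing vertices in that order labels each vertex after all of its successors.
9: no outgoing edge → L
3: →9(L), so W
8: →9(L), so W
5: →9(L), so W
4: →3(W) only, which is W, so L
6: →8(W) only, which is W, so L
7: →6(L), so W
1: →6(L), so W
2: →6(L), so W
The L vertices are 4, 6, 9; that is 3 in all.

3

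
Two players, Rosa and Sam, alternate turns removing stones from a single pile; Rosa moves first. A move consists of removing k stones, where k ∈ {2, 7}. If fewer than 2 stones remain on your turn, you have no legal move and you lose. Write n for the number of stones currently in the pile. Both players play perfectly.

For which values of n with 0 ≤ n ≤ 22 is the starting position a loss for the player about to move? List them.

Use the standard recursion: the mover loses at a terminal position; elsewhere, the mover wins exactly when some move hands the opponent an L position.
n=0: no move → L
n=1: no move → L
n=2: can move to 0, which is L ⇒ W
n=3: can move to 1, which is L ⇒ W
n=4: the only move is to 2(W), a W ⇒ L
n=5: the only move is to 3(W), a W ⇒ L
n=6: can move to 4, which is L ⇒ W
n=7: can move to 5, which is L ⇒ W
n=8: can move to 1, which is L ⇒ W
n=9: moves to 7(W), 2(W); every one is W ⇒ L
n=10: moves to 8(W), 3(W); every one is W ⇒ L
n=11: can move to 9, which is L ⇒ W
n=12: can move to 10, which is L ⇒ W
n=13: moves to 11(W), 6(W); every one is W ⇒ L
n=14: moves to 12(W), 7(W); every one is W ⇒ L
n=15: can move to 13, which is L ⇒ W
n=16: can move to 14, which is L ⇒ W
n=17: can move to 10, which is L ⇒ W
n=18: moves to 16(W), 11(W); every one is W ⇒ L
n=19: moves to 17(W), 12(W); every one is W ⇒ L
n=20: can move to 18, which is L ⇒ W
n=21: can move to 19, which is L ⇒ W
n=22: moves to 20(W), 15(W); every one is W ⇒ L
The losing starting values of n are exactly the entries labelled L in this table (11 of them).

0, 1, 4, 5, 9, 10, 13, 14, 18, 19, 22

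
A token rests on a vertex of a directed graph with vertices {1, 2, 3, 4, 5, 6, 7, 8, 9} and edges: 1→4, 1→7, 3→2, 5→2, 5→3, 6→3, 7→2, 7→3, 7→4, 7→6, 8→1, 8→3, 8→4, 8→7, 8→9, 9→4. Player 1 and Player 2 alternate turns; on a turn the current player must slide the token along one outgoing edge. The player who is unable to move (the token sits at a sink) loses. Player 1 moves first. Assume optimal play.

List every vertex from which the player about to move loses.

2, 4, 6

Label each position W (a win for the player to move) or L (a loss). A position with no legal move is L; any other position is W exactly when some move reaches an L, and L when every move reaches a W.
Every edge goes from a vertex to one that appears earlier in the order 4, 2, 3, 6, 7, 5, 9, 1, 8, so processing vertices in that order labels each vertex after all of its successors.
4: no outgoing edge → L
2: no outgoing edge → L
3: W (go to 2, an L position)
6: L (sole option 3(W) is W)
7: W (go to 6, an L position)
5: W (go to 2, an L position)
9: W (go to 4, an L position)
1: W (go to 4, an L position)
8: W (go to 4, an L position)
The losing starting vertices are exactly the entries labelled L in this table (3 of them).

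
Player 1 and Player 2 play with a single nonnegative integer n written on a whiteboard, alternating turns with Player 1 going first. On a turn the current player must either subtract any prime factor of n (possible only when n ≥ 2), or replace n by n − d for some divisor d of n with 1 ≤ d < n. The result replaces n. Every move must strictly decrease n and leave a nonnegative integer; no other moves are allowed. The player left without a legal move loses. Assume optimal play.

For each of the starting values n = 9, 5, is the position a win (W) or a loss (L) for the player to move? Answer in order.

9: L, 5: W

Positions with no move are L. A position that does have a move is losing for the player to move precisely when every available move leads to a winning position for the opponent. Fill in the labels:
n=0: no move → L
n=1: no move → L
n=2: can move to 0, which is L ⇒ W
n=3: can move to 0, which is L ⇒ W
n=4: moves to 2(W), 3(W); every one is W ⇒ L
n=5: can move to 0, which is L ⇒ W
n=6: can move to 4, which is L ⇒ W
n=7: can move to 0, which is L ⇒ W
n=8: can move to 4, which is L ⇒ W
n=9: moves to 6(W), 8(W); every one is W ⇒ L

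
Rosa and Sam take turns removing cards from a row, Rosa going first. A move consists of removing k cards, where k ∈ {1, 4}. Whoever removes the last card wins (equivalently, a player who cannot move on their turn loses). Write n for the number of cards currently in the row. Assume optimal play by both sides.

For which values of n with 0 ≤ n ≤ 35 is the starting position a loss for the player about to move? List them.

Work bottom-up. With no move the player to move loses. Otherwise the position is W if at least one move leads to an L position for the opponent, and L if every move leads to a W.
n=0: no move → L
n=1: can move to 0, which is L ⇒ W
n=2: the only move is to 1(W), a W ⇒ L
n=3: can move to 2, which is L ⇒ W
n=4: can move to 0, which is L ⇒ W
n=5: moves to 4(W), 1(W); every one is W ⇒ L
n=6: can move to 5, which is L ⇒ W
n=7: moves to 6(W), 3(W); every one is W ⇒ L
n=8: can move to 7, which is L ⇒ W
n=9: can move to 5, which is L ⇒ W
n=10: moves to 9(W), 6(W); every one is W ⇒ L
n=11: can move to 10, which is L ⇒ W
n=12: moves to 11(W), 8(W); every one is W ⇒ L
n=13: can move to 12, which is L ⇒ W
n=14: can move to 10, which is L ⇒ W
n=15: moves to 14(W), 11(W); every one is W ⇒ L
n=16: can move to 15, which is L ⇒ W
n=17: moves to 16(W), 13(W); every one is W ⇒ L
n=18: can move to 17, which is L ⇒ W
n=19: can move to 15, which is L ⇒ W
n=20: moves to 19(W), 16(W); every one is W ⇒ L
n=21: can move to 20, which is L ⇒ W
n=22: moves to 21(W), 18(W); every one is W ⇒ L
n=23: can move to 22, which is L ⇒ W
n=24: can move to 20, which is L ⇒ W
n=25: moves to 24(W), 21(W); every one is W ⇒ L
n=26: can move to 25, which is L ⇒ W
n=27: moves to 26(W), 23(W); every one is W ⇒ L
n=28: can move to 27, which is L ⇒ W
n=29: can move to 25, which is L ⇒ W
n=30: moves to 29(W), 26(W); every one is W ⇒ L
n=31: can move to 30, which is L ⇒ W
n=32: moves to 31(W), 28(W); every one is W ⇒ L
n=33: can move to 32, which is L ⇒ W
n=34: can move to 30, which is L ⇒ W
n=35: moves to 34(W), 31(W); every one is W ⇒ L
The losing starting values of n are exactly the entries labelled L in this table (15 of them).

0, 2, 5, 7, 10, 12, 15, 17, 20, 22, 25, 27, 30, 32, 35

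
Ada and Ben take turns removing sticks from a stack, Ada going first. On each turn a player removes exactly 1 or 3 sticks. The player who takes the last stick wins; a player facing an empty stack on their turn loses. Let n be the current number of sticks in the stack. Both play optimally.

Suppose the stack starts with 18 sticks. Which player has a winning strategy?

Ben wins.

Work bottom-up. With no move the player to move loses. Otherwise the position is W if at least one move leads to an L position for the opponent, and L if every move leads to a W.
n=0: no move → L
n=1: W (go to 0, an L position)
n=2: L (sole option 1(W) is W)
n=3: W (go to 2, an L position)
n=4: L (options 3(W), 1(W) are all W)
n=5: W (go to 4, an L position)
n=6: L (options 5(W), 3(W) are all W)
n=7: W (go to 6, an L position)
n=8: L (options 7(W), 5(W) are all W)
n=9: W (go to 8, an L position)
n=10: L (options 9(W), 7(W) are all W)
n=11: W (go to 10, an L position)
n=12: L (options 11(W), 9(W) are all W)
n=13: W (go to 12, an L position)
n=14: L (options 13(W), 11(W) are all W)
n=15: W (go to 14, an L position)
n=16: L (options 15(W), 13(W) are all W)
n=17: W (go to 16, an L position)
n=18: L (options 17(W), 15(W) are all W)
Every move from 18 reaches a W position, so the mover loses.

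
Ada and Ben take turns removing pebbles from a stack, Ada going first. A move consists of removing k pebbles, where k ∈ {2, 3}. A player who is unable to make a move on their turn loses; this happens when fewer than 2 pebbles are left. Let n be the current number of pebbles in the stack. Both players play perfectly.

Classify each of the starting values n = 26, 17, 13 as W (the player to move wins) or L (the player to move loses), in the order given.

Label each position W (a win for the player to move) or L (a loss). A position with no legal move is L; any other position is W exactly when some move reaches an L, and L when every move reaches a W.
n=0: no move → L
n=1: no move → L
n=2: W (go to 0, an L position)
n=3: W (go to 1, an L position)
n=4: W (go to 1, an L position)
n=5: L (options 3(W), 2(W) are all W)
n=6: L (options 4(W), 3(W) are all W)
n=7: W (go to 5, an L position)
n=8: W (go to 6, an L position)
n=9: W (go to 6, an L position)
n=10: L (options 8(W), 7(W) are all W)
n=11: L (options 9(W), 8(W) are all W)
n=12: W (go to 10, an L position)
n=13: W (go to 11, an L position)
n=14: W (go to 11, an L position)
n=15: L (options 13(W), 12(W) are all W)
n=16: L (options 14(W), 13(W) are all W)
n=17: W (go to 15, an L position)
n=18: W (go to 16, an L position)
n=19: W (go to 16, an L position)
n=20: L (options 18(W), 17(W) are all W)
n=21: L (options 19(W), 18(W) are all W)
n=22: W (go to 20, an L position)
n=23: W (go to 21, an L position)
n=24: W (go to 21, an L position)
n=25: L (options 23(W), 22(W) are all W)
n=26: L (options 24(W), 23(W) are all W)

26: L, 17: W, 13: W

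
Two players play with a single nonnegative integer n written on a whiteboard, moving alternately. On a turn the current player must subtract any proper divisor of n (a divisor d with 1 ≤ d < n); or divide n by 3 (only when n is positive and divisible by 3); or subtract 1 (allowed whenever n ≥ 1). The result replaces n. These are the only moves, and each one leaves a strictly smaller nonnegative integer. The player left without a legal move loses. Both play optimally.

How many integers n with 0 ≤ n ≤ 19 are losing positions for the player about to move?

9

Label each position W (a win for the player to move) or L (a loss). A position with no legal move is L; any other position is W exactly when some move reaches an L, and L when every move reaches a W.
n=0: no move → L
n=1: →0(L), so W
n=2: →1(W) only, which is W, so L
n=3: →2(L), so W
n=4: →2(L), so W
n=5: →4(W) only, which is W, so L
n=6: →2(L), so W
n=7: →6(W) only, which is W, so L
n=8: →7(L), so W
n=9: →3(W), 6(W), 8(W) — all W, so L
n=10: →5(L), so W
n=11: →10(W) only, which is W, so L
n=12: →9(L), so W
n=13: →12(W) only, which is W, so L
n=14: →7(L), so W
n=15: →5(L), so W
n=16: →8(W), 12(W), 14(W), 15(W) — all W, so L
n=17: →16(L), so W
n=18: →9(L), so W
n=19: →18(W) only, which is W, so L
L entries with 0 ≤ n ≤ 19: n = 0, 2, 5, 7, 9, 11, 13, 16, 19; that makes 9.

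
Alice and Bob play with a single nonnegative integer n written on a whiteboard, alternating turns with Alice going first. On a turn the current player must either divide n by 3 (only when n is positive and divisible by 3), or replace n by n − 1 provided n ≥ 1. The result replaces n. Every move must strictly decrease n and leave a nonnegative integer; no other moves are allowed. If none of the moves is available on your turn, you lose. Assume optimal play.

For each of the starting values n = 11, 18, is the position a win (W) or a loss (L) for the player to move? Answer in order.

Build the W/L table. Terminal = L. A non-terminal position is W if it has a move to some L; otherwise it is L.
n=0: no move → L
n=1: →0(L), so W
n=2: →1(W) only, which is W, so L
n=3: →2(L), so W
n=4: →3(W) only, which is W, so L
n=5: →4(L), so W
n=6: →2(L), so W
n=7: →6(W) only, which is W, so L
n=8: →7(L), so W
n=9: →3(W), 8(W) — all W, so L
n=10: →9(L), so W
n=11: →10(W) only, which is W, so L
n=12: →4(L), so W
n=13: →12(W) only, which is W, so L
n=14: →13(L), so W
n=15: →5(W), 14(W) — all W, so L
n=16: →15(L), so W
n=17: →16(W) only, which is W, so L
n=18: →17(L), so W

11: L, 18: W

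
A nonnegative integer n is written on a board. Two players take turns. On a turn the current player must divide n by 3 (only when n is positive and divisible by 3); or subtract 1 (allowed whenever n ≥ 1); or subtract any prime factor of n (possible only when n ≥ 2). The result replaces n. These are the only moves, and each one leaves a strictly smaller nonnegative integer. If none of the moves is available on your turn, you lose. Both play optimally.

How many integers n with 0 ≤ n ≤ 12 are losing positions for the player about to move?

Label each position W (a win for the player to move) or L (a loss). A position with no legal move is L; any other position is W exactly when some move reaches an L, and L when every move reaches a W.
n=0: no move → L
n=1: W (go to 0, an L position)
n=2: W (go to 0, an L position)
n=3: W (go to 0, an L position)
n=4: L (options 2(W), 3(W) are all W)
n=5: W (go to 0, an L position)
n=6: W (go to 4, an L position)
n=7: W (go to 0, an L position)
n=8: L (options 6(W), 7(W) are all W)
n=9: W (go to 8, an L position)
n=10: W (go to 8, an L position)
n=11: W (go to 0, an L position)
n=12: W (go to 4, an L position)
L entries with 0 ≤ n ≤ 12: n = 0, 4, 8; that makes 3.

3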